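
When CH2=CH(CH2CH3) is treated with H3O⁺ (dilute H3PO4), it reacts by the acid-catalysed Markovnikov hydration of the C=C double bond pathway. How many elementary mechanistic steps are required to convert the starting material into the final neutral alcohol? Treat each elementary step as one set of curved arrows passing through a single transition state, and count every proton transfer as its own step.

Step 1: Electrophilic addition begins with the π(C=C) electrons forming a bond to the proton of H3O⁺. Following Markovnikov's rule, the resulting cation is secondary. H2O is released.
(No 1,2-shift: no single shift to an adjacent carbon would give a more stable cation.)
Step 2: Water acts as the nucleophile: an oxygen lone pair bonds to the cationic carbon, giving an oxonium-ion intermediate.
Step 3: Deprotonation of the oxonium ion by a water molecule delivers the neutral alcohol and regenerates the acid catalyst.
Total: 3 elementary steps.

3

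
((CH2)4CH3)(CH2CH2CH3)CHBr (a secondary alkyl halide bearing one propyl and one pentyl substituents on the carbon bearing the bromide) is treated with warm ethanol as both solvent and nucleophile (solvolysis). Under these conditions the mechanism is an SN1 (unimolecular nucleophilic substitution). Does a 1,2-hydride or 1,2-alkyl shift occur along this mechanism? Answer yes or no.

The first-formed carbocation is secondary.
No single 1,2-shift to an adjacent carbon would produce a more-substituted cation than the one already present, so no rearrangement occurs.

no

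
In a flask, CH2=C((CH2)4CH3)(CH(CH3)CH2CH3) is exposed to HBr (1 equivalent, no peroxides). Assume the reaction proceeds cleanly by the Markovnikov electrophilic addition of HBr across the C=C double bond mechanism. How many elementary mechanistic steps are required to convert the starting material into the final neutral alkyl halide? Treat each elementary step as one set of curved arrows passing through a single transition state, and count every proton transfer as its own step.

Step 1: Protonation of the alkene by HBr: the π bond acts as the nucleophile and picks up H⁺, giving the more stable (Markovnikov) tertiary carbocation. The H–Br bond breaks heterolytically, releasing Br⁻.
(No 1,2-shift: no single shift to an adjacent carbon would give a more stable cation.)
Step 2: The Br⁻ anion donates a lone pair to the carbocation, forming the new C–Br σ-bond and giving the neutral alkyl halide.
Total: 2 elementary steps.

2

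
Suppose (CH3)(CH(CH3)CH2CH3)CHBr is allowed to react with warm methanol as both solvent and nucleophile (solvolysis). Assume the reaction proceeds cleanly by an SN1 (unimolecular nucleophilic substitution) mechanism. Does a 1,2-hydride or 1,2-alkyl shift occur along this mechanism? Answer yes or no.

The first-formed carbocation is secondary.
The adjacent sec-butyl carbon already bears 2 other carbon substituents and has a hydrogen to migrate; after a 1,2-hydride shift from that carbon the positive charge sits on a tertiary centre.
Tertiary is more stable than secondary, so the shift occurs.

yes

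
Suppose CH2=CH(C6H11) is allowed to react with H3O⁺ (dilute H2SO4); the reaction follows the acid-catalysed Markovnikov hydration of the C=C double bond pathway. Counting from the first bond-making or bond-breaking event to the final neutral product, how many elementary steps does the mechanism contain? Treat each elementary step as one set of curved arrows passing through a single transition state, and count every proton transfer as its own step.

4

Step 1: The π electrons of the C=C bond attack a proton of H3O⁺; Markovnikov addition places the new C–H on the less-substituted alkene carbon, so the positive charge ends up on the more-substituted carbon — a secondary carbocation. H2O is released.
Step 2: Carbocation rearrangement: a 1,2-hydride shift from the adjacent cyclohexyl carbon converts the initially-formed secondary cation into the more stable tertiary cation.
Step 3: Water acts as the nucleophile: an oxygen lone pair bonds to the cationic carbon, giving an oxonium-ion intermediate.
Step 4: Deprotonation of the oxonium ion by a water molecule delivers the neutral alcohol and regenerates the acid catalyst.
Total: 4 elementary steps.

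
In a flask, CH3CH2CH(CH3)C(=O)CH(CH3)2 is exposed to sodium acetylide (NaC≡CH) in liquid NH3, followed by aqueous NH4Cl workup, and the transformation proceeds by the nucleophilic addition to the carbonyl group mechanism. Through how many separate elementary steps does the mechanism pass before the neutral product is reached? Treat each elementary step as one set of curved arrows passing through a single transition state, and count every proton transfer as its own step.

Step 1: Nucleophilic addition: HC≡C⁻ adds to the carbonyl carbon, pushing the π(C=O) electron pair onto oxygen and giving a tetrahedral alkoxide.
Step 2: Protonation of the alkoxide by aqueous NH4Cl workup furnishes a propargyl alcohol.
Total: 2 elementary steps.

2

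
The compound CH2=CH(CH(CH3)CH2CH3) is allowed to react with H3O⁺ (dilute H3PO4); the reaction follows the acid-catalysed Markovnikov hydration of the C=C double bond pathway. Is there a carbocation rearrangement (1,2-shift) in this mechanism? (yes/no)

yes

The first-formed carbocation is secondary.
The adjacent sec-butyl carbon already bears 2 other carbon substituents and has a hydrogen to migrate; after a 1,2-hydride shift from that carbon the positive charge sits on a tertiary centre.
Tertiary is more stable than secondary, so the shift occurs.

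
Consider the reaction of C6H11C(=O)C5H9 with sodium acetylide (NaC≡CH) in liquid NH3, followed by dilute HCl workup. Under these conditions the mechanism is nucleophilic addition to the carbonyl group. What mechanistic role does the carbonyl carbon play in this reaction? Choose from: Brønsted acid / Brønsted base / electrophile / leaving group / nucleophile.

electrophile

Step 1: Nucleophilic addition: HC≡C⁻ adds to the carbonyl carbon, pushing the π(C=O) electron pair onto oxygen and giving a tetrahedral alkoxide.
The carbonyl carbon accepts an electron pair into an empty or π* orbital — it is the electrophile.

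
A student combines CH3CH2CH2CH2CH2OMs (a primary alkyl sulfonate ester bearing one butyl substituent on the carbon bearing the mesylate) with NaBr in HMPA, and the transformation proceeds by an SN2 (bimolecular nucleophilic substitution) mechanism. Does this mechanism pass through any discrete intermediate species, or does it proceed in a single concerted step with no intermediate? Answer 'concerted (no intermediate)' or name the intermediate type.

concerted (no intermediate)

Backside attack by Br⁻ on the carbon bearing the mesylate: the new C–Br bond forms as the C–O bond breaks, with Walden inversion at carbon.
All bond changes occur in one transition state; no discrete intermediate is formed.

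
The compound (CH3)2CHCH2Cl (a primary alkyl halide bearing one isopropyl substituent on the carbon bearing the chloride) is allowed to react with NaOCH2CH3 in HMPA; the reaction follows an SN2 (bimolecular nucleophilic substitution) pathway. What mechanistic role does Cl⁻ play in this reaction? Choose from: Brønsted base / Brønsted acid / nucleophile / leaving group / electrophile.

leaving group

Step 1: CH3CH2O⁻ attacks the back face of the α-carbon while Cl⁻ departs with the C–Cl bonding pair — a single concerted displacement through a pentacoordinate transition state.
Cl⁻ departs with both electrons of the breaking σ-bond — that is the definition of a leaving group.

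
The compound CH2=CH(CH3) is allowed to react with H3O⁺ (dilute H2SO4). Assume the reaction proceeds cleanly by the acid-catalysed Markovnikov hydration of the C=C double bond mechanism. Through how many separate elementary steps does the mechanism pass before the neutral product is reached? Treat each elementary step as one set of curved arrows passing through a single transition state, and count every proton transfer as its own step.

Step 1: The π electrons of the C=C bond attack a proton of H3O⁺; Markovnikov addition places the new C–H on the less-substituted alkene carbon, so the positive charge ends up on the more-substituted carbon — a secondary carbocation. H2O is released.
(No 1,2-shift: no single shift to an adjacent carbon would give a more stable cation.)
Step 2: A lone pair on the oxygen of H2O attacks the carbocation, forming a C–O bond and an oxonium ion (a protonated alcohol).
Step 3: Proton transfer from the O–H of the oxonium ion to H2O completes the catalytic cycle and yields the alcohol.
Total: 3 elementary steps.

3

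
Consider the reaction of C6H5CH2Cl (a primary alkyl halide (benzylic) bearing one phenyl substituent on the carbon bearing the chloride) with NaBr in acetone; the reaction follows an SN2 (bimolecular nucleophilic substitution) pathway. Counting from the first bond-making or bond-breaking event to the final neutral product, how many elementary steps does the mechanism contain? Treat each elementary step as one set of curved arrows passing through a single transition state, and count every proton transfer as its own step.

Step 1: The bromide nucleophile donates a lone pair from Br to the α-carbon in a backside attack; simultaneously the C–Cl σ-bond breaks and both of its electrons leave with Cl⁻. One concerted step with inversion of configuration.
Total: 1 elementary step.

1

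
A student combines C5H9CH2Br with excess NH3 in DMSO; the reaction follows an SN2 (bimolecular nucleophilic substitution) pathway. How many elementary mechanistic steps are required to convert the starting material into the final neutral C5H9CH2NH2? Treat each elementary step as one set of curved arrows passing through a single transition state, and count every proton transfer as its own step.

Step 1: A lone pair on the N of NH3 attacks the α-carbon from the back side while the C–Br bond breaks; both bonding electrons leave with Br⁻. The product of this concerted step is an alkylammonium ion.
Step 2: A second equivalent of NH3 removes a proton from the N, giving the neutral product.
Total: 2 elementary steps.

2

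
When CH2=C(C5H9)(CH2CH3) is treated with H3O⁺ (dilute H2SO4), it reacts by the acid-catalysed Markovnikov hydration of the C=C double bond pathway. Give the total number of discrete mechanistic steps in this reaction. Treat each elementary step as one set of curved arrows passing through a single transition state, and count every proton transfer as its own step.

3

Step 1: Protonation of the alkene by H3O⁺: the π bond acts as the nucleophile and picks up H⁺, giving the more stable (Markovnikov) tertiary carbocation. H2O is released.
(No 1,2-shift: no single shift to an adjacent carbon would give a more stable cation.)
Step 2: Nucleophilic capture of the cation by H2O produces the protonated alcohol (an oxonium ion).
Step 3: H2O removes a proton from the oxonium oxygen, regenerating H3O⁺ and giving the neutral alcohol.
Total: 3 elementary steps.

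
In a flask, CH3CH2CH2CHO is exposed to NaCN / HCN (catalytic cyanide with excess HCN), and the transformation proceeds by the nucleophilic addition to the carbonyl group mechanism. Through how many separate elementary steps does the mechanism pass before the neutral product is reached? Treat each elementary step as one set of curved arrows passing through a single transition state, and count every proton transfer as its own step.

2

Step 1: CN⁻ attacks the sp² carbonyl carbon; the C=O π bond breaks and the electrons end up as a lone pair on the alkoxide oxygen of the tetrahedral intermediate.
Step 2: The alkoxide oxygen removes a proton from HCN present in the mixture, giving a cyanohydrin and regenerating CN⁻.
Total: 2 elementary steps.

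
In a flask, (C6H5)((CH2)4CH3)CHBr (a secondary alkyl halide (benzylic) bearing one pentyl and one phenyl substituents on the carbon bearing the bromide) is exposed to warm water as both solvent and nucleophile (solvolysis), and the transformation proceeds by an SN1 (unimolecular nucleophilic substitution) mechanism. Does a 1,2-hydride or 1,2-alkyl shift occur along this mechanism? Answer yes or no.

no

The first-formed carbocation is secondary.
No single 1,2-shift to an adjacent carbon would produce a more-substituted cation than the one already present, so no rearrangement occurs.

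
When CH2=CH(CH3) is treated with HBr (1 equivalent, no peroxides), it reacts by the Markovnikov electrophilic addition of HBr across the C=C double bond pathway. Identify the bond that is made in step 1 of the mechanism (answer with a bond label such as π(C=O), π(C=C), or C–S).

C–H

Step 1: Electrophilic addition begins with the π(C=C) electrons forming a bond to the proton of HBr. Following Markovnikov's rule, the resulting cation is secondary. The H–Br bond breaks heterolytically, releasing Br⁻.
The bond formed in this step is the C–H bond.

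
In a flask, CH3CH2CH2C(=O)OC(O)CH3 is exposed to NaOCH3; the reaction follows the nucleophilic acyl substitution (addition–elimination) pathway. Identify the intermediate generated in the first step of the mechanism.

Step 1: CH3O⁻ adds to the carbonyl carbon; the C=O π electrons shift onto oxygen and a tetrahedral alkoxide intermediate forms.
After step 1 the species present is a tetrahedral intermediate.

tetrahedral intermediate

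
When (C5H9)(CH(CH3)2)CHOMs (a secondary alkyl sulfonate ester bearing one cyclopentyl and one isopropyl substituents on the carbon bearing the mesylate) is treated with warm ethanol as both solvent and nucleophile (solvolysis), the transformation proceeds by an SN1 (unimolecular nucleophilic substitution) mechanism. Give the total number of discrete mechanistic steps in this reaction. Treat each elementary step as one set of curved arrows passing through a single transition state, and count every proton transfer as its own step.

4

Step 1: Rate-determining heterolysis of the C–O bond gives MsO⁻ and a secondary carbocation.
Step 2: Carbocation rearrangement: a 1,2-hydride shift from the adjacent cyclopentyl carbon converts the initially-formed secondary cation into the more stable tertiary cation.
Step 3: A lone pair on the oxygen of CH3CH2OH attacks the carbocation, forming a new C–O σ-bond and an oxonium ion.
Step 4: A second solvent molecule removes the proton on oxygen, giving the neutral ether product.
Total: 4 elementary steps.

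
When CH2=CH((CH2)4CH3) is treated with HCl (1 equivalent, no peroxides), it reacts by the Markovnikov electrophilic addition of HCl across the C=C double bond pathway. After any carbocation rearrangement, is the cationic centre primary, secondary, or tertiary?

secondary

Step 1: The π electrons of the C=C bond attack a proton of HCl; Markovnikov addition places the new C–H on the less-substituted alkene carbon, so the positive charge ends up on the more-substituted carbon — a secondary carbocation. The H–Cl bond breaks heterolytically, releasing Cl⁻.
No single 1,2-shift to an adjacent carbon would give a more-substituted cation, so no rearrangement occurs.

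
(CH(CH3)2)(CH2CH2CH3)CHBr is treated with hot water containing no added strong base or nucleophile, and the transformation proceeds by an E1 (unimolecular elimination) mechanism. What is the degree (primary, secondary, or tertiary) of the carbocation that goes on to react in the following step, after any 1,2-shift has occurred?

tertiary

Step 1: Unassisted departure of Br⁻ (taking the C–Br bonding pair) generates a secondary carbocation.
Step 2: A 1,2-hydride shift from the adjacent isopropyl carbon moves the positive charge from the secondary centre to an adjacent carbon, generating a more stable tertiary carbocation.
The cation rearranges from secondary to tertiary via a 1,2-hydride shift from the adjacent isopropyl carbon; the tertiary cation is what reacts next.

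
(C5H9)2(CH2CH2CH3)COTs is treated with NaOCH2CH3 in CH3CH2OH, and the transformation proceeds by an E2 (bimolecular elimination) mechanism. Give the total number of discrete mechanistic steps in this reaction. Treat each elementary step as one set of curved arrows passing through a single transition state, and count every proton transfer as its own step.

1

Step 1: The strong base CH3CH2O⁻ removes a β-hydrogen; in the same concerted event the electrons of the breaking C–H bond form the new π(C=C) bond and the C–O σ-bond breaks, expelling TsO⁻. Anti-periplanar geometry; one transition state.
Total: 1 elementary step.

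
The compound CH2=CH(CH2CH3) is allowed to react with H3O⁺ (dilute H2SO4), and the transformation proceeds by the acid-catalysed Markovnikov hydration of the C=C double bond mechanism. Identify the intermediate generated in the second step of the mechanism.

oxonium ion

Step 1: Protonation of the alkene by H3O⁺: the π bond acts as the nucleophile and picks up H⁺, giving the more stable (Markovnikov) secondary carbocation. H2O is released.
Step 2: A lone pair on the oxygen of H2O attacks the carbocation, forming a C–O bond and an oxonium ion (a protonated alcohol).
After step 2 the species present is an oxonium ion.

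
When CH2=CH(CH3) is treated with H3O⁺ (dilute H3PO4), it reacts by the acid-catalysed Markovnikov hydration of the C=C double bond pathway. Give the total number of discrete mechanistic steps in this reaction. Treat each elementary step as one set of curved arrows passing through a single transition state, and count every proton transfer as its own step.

3

Step 1: Protonation of the alkene by H3O⁺: the π bond acts as the nucleophile and picks up H⁺, giving the more stable (Markovnikov) secondary carbocation. H2O is released.
(No 1,2-shift: no single shift to an adjacent carbon would give a more stable cation.)
Step 2: Water acts as the nucleophile: an oxygen lone pair bonds to the cationic carbon, giving an oxonium-ion intermediate.
Step 3: H2O removes a proton from the oxonium oxygen, regenerating H3O⁺ and giving the neutral alcohol.
Total: 3 elementary steps.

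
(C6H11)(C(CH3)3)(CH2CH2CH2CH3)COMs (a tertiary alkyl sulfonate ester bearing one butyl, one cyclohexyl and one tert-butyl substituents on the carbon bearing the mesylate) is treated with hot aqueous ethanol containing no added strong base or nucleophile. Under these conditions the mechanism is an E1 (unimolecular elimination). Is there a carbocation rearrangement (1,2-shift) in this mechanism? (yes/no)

The first-formed carbocation is tertiary.
No single 1,2-shift to an adjacent carbon would produce a more-substituted cation than the one already present, so no rearrangement occurs.

no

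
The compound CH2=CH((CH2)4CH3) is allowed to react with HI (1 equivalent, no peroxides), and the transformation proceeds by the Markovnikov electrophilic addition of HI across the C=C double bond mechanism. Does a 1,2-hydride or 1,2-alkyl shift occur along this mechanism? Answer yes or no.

no

The first-formed carbocation is secondary.
No single 1,2-shift to an adjacent carbon would produce a more-substituted cation than the one already present, so no rearrangement occurs.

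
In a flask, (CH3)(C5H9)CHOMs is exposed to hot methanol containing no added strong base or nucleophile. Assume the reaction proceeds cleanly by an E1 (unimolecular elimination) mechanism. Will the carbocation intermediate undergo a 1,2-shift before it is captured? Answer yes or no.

yes

The first-formed carbocation is secondary.
The adjacent cyclopentyl carbon already bears 2 other carbon substituents and has a hydrogen to migrate; after a 1,2-hydride shift from that carbon the positive charge sits on a tertiary centre.
Tertiary is more stable than secondary, so the shift occurs.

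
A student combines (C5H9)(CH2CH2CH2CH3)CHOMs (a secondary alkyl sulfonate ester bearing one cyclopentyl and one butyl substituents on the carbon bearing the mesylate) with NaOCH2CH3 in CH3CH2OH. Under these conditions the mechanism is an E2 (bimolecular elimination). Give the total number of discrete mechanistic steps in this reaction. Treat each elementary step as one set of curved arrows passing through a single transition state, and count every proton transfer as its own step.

Step 1: In one step, CH3CH2O⁻ pulls off a β-proton, the C–O bond cleaves, and a C=C double bond forms between the α- and β-carbons (E2, anti elimination).
Total: 1 elementary step.

1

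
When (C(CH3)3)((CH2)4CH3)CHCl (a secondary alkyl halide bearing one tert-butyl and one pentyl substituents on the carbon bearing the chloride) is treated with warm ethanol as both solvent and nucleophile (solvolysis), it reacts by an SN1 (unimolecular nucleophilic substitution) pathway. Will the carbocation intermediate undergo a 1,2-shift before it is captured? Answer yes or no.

yes

The first-formed carbocation is secondary.
The adjacent tert-butyl carbon has no hydrogen but bears methyl groups; migration of one methyl with its bonding pair (a 1,2-methyl shift) places the charge on a tertiary centre.
Tertiary is more stable than secondary, so the shift occurs.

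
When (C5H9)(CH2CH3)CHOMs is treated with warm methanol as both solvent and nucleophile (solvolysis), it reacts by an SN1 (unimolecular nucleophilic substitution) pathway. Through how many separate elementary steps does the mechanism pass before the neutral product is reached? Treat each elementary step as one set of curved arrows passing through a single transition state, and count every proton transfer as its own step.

Step 1: Rate-determining heterolysis of the C–O bond gives MsO⁻ and a secondary carbocation.
Step 2: A hydride (H with its bonding pair) migrates from the adjacent cyclopentyl carbon to the cationic centre — a 1,2-hydride shift — upgrading the secondary cation to a tertiary one.
Step 3: A lone pair on the oxygen of CH3OH attacks the carbocation, forming a new C–O σ-bond and an oxonium ion.
Step 4: A second solvent molecule removes the proton on oxygen, giving the neutral ether product.
Total: 4 elementary steps.

4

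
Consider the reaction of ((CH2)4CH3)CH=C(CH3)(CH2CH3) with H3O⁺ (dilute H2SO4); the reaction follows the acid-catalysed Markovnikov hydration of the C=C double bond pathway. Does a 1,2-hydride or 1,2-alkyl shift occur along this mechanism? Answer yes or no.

no

The first-formed carbocation is tertiary.
No single 1,2-shift to an adjacent carbon would produce a more-substituted cation than the one already present, so no rearrangement occurs.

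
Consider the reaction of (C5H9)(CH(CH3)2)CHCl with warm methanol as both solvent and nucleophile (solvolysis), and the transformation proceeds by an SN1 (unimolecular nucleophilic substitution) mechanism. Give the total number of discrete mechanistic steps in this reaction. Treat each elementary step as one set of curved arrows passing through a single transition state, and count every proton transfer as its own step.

Step 1: Unassisted departure of Cl⁻ (taking the C–Cl bonding pair) generates a secondary carbocation.
Step 2: Carbocation rearrangement: a 1,2-hydride shift from the adjacent isopropyl carbon converts the initially-formed secondary cation into the more stable tertiary cation.
Step 3: Nucleophilic capture: the oxygen of CH3OH bonds to the cationic carbon, producing an oxonium-ion intermediate.
Step 4: Deprotonation of the oxonium oxygen by solvent methanol yields the neutral ether.
Total: 4 elementary steps.

4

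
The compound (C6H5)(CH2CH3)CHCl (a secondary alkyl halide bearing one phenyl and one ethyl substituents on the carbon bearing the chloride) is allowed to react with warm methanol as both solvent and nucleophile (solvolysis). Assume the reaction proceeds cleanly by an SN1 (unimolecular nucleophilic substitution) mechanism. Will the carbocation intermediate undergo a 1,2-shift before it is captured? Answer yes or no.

The first-formed carbocation is secondary.
No single 1,2-shift to an adjacent carbon would produce a more-substituted cation than the one already present, so no rearrangement occurs.

no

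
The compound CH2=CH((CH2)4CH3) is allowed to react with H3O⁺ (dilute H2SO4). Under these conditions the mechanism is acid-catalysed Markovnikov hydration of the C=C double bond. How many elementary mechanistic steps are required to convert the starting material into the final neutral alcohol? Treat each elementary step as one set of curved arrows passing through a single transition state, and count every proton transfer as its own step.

3

Step 1: Electrophilic addition begins with the π(C=C) electrons forming a bond to the proton of H3O⁺. Following Markovnikov's rule, the resulting cation is secondary. H2O is released.
(No 1,2-shift: no single shift to an adjacent carbon would give a more stable cation.)
Step 2: A lone pair on the oxygen of H2O attacks the carbocation, forming a C–O bond and an oxonium ion (a protonated alcohol).
Step 3: Deprotonation of the oxonium ion by a water molecule delivers the neutral alcohol and regenerates the acid catalyst.
Total: 3 elementary steps.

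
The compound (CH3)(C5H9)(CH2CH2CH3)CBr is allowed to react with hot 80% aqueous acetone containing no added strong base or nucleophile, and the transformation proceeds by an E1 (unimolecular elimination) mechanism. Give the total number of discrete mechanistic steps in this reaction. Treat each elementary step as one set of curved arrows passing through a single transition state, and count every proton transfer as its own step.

2

Step 1: The C–Br bond breaks with both electrons going to the bromide; Br⁻ leaves and a tertiary carbocation remains.
(No 1,2-shift: no single shift to an adjacent carbon would give a more stable cation.)
Step 2: A water molecule (solvent) deprotonates a β-carbon; as the C–H bond breaks, those electrons form the new alkene π bond.
Total: 2 elementary steps.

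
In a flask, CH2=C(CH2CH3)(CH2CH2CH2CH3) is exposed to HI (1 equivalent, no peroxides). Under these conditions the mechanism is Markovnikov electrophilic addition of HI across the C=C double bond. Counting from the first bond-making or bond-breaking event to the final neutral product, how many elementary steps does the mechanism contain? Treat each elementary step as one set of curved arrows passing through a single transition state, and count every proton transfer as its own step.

2

Step 1: The π electrons of the C=C bond attack a proton of HI; Markovnikov addition places the new C–H on the less-substituted alkene carbon, so the positive charge ends up on the more-substituted carbon — a tertiary carbocation. The H–I bond breaks heterolytically, releasing I⁻.
(No 1,2-shift: no single shift to an adjacent carbon would give a more stable cation.)
Step 2: I⁻ captures the cation: a lone pair on I⁻ fills the empty p orbital, producing the alkyl halide product.
Total: 2 elementary steps.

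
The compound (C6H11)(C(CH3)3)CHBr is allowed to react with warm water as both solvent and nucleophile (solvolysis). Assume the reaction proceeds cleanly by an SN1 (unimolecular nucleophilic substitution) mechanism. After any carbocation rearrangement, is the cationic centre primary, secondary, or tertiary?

tertiary

Step 1: Rate-determining heterolysis of the C–Br bond gives Br⁻ and a secondary carbocation.
Step 2: Carbocation rearrangement: a 1,2-hydride shift from the adjacent cyclohexyl carbon converts the initially-formed secondary cation into the more stable tertiary cation.
The cation rearranges from secondary to tertiary via a 1,2-hydride shift from the adjacent cyclohexyl carbon; the tertiary cation is what reacts next.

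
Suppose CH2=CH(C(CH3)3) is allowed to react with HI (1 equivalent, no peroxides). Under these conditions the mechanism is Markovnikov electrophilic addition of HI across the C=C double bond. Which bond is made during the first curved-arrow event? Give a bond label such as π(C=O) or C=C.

Step 1: Electrophilic addition begins with the π(C=C) electrons forming a bond to the proton of HI. Following Markovnikov's rule, the resulting cation is secondary. The H–I bond breaks heterolytically, releasing I⁻.
The bond formed in this step is the C–H bond.

C–H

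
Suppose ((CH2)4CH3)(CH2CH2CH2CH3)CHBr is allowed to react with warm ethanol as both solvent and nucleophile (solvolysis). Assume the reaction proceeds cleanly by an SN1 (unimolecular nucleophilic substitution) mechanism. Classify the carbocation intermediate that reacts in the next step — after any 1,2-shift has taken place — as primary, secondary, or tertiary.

Step 1: Unassisted departure of Br⁻ (taking the C–Br bonding pair) generates a secondary carbocation.
No single 1,2-shift to an adjacent carbon would give a more-substituted cation, so no rearrangement occurs.

secondary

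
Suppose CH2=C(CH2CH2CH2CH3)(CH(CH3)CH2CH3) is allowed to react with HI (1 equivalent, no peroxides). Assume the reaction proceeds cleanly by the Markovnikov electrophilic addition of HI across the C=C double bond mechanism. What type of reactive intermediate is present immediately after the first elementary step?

tertiary carbocation

Step 1: Electrophilic addition begins with the π(C=C) electrons forming a bond to the proton of HI. Following Markovnikov's rule, the resulting cation is tertiary. The H–I bond breaks heterolytically, releasing I⁻.
After step 1 the species present is a tertiary carbocation.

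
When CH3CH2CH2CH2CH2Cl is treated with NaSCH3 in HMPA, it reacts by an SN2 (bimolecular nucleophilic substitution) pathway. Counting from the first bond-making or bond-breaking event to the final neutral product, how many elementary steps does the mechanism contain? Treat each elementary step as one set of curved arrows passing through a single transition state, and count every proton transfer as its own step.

Step 1: The methanethiolate nucleophile donates a lone pair from S to the α-carbon in a backside attack; simultaneously the C–Cl σ-bond breaks and both of its electrons leave with Cl⁻. One concerted step with inversion of configuration.
Total: 1 elementary step.

1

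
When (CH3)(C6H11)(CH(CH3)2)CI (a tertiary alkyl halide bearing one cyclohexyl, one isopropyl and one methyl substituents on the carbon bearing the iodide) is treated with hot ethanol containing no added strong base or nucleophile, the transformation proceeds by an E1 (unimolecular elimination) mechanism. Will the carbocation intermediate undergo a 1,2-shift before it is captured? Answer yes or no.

The first-formed carbocation is tertiary.
No single 1,2-shift to an adjacent carbon would produce a more-substituted cation than the one already present, so no rearrangement occurs.

no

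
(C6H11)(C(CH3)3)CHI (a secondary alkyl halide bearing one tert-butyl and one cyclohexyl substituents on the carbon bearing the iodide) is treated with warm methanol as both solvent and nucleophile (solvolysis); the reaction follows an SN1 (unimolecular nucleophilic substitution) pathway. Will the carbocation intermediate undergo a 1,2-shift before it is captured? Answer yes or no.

The first-formed carbocation is secondary.
The adjacent cyclohexyl carbon already bears 2 other carbon substituents and has a hydrogen to migrate; after a 1,2-hydride shift from that carbon the positive charge sits on a tertiary centre.
Tertiary is more stable than secondary, so the shift occurs.

yes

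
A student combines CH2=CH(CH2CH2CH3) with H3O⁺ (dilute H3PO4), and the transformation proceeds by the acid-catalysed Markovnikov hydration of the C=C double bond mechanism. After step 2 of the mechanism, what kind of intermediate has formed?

Step 1: The π electrons of the C=C bond attack a proton of H3O⁺; Markovnikov addition places the new C–H on the less-substituted alkene carbon, so the positive charge ends up on the more-substituted carbon — a secondary carbocation. H2O is released.
Step 2: Nucleophilic capture of the cation by H2O produces the protonated alcohol (an oxonium ion).
After step 2 the species present is an oxonium ion.

oxonium ion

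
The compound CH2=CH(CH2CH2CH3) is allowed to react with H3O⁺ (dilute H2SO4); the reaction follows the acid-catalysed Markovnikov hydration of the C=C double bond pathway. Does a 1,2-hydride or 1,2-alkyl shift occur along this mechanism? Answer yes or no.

no

The first-formed carbocation is secondary.
No single 1,2-shift to an adjacent carbon would produce a more-substituted cation than the one already present, so no rearrangement occurs.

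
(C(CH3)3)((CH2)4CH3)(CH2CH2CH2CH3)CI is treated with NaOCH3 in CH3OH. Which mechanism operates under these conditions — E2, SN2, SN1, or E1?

E2

Conditions: a strong base with a tertiary substrate bearing a β-hydrogen.
These conditions are the textbook signature of the E2 pathway.
A strong (often hindered) base removes a β-H in concert with loss of the leaving group — bimolecular elimination.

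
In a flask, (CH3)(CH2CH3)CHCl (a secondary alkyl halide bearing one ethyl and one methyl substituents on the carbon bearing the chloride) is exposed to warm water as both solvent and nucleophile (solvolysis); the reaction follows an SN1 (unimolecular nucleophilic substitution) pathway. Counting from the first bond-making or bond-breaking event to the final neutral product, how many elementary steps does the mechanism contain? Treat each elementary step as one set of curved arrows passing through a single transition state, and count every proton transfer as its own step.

3

Step 1: The C–Cl bond breaks with both electrons going to the chloride; Cl⁻ leaves and a secondary carbocation remains.
(No 1,2-shift: no single shift to an adjacent carbon would give a more stable cation.)
Step 2: H2O donates an oxygen lone pair into the empty p orbital of the cation, giving a protonated alcohol (an oxonium ion).
Step 3: Deprotonation of the oxonium oxygen by solvent water yields the neutral alcohol.
Total: 3 elementary steps.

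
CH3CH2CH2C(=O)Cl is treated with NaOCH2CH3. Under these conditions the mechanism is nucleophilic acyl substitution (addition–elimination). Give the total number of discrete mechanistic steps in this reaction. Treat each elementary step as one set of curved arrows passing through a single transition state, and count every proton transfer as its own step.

Step 1: A lone pair on the O of CH3CH2O⁻ attacks the electrophilic acyl carbon; the π(C=O) electrons move onto oxygen, giving a tetrahedral intermediate.
Step 2: Collapse of the tetrahedral intermediate: the alkoxide oxygen pushes its lone pair back to re-form C=O while Cl⁻ leaves.
Total: 2 elementary steps.

2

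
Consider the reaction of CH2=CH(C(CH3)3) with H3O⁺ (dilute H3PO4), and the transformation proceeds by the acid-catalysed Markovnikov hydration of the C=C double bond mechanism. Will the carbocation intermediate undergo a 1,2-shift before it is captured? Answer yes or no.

yes

The first-formed carbocation is secondary.
The adjacent tert-butyl carbon has no hydrogen but bears methyl groups; migration of one methyl with its bonding pair (a 1,2-methyl shift) places the charge on a tertiary centre.
Tertiary is more stable than secondary, so the shift occurs.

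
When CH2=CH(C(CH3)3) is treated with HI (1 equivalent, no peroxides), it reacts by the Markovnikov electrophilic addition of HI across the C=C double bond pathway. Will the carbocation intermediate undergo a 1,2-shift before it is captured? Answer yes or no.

yes

The first-formed carbocation is secondary.
The adjacent tert-butyl carbon has no hydrogen but bears methyl groups; migration of one methyl with its bonding pair (a 1,2-methyl shift) places the charge on a tertiary centre.
Tertiary is more stable than secondary, so the shift occurs.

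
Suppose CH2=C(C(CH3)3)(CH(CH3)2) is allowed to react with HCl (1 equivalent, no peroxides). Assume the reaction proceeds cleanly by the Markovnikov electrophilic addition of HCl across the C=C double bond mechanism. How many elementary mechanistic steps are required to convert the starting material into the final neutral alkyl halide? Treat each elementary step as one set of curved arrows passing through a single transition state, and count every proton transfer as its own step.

Step 1: Protonation of the alkene by HCl: the π bond acts as the nucleophile and picks up H⁺, giving the more stable (Markovnikov) tertiary carbocation. The H–Cl bond breaks heterolytically, releasing Cl⁻.
(No 1,2-shift: no single shift to an adjacent carbon would give a more stable cation.)
Step 2: Cl⁻ captures the cation: a lone pair on Cl⁻ fills the empty p orbital, producing the alkyl halide product.
Total: 2 elementary steps.

2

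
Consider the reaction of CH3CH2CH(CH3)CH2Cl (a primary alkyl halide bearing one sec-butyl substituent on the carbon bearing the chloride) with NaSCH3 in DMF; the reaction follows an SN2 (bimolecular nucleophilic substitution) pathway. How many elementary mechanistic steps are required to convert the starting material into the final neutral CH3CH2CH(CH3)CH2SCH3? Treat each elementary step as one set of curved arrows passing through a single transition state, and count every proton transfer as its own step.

1

Step 1: The methanethiolate nucleophile donates a lone pair from S to the α-carbon in a backside attack; simultaneously the C–Cl σ-bond breaks and both of its electrons leave with Cl⁻. One concerted step with inversion of configuration.
Total: 1 elementary step.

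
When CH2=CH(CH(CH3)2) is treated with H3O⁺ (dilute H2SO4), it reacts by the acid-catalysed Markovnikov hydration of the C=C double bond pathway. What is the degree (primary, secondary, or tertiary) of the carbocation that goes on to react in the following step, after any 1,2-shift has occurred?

tertiary

Step 1: Electrophilic addition begins with the π(C=C) electrons forming a bond to the proton of H3O⁺. Following Markovnikov's rule, the resulting cation is secondary. H2O is released.
Step 2: A hydride (H with its bonding pair) migrates from the adjacent isopropyl carbon to the cationic centre — a 1,2-hydride shift — upgrading the secondary cation to a tertiary one.
The cation rearranges from secondary to tertiary via a 1,2-hydride shift from the adjacent isopropyl carbon; the tertiary cation is what reacts next.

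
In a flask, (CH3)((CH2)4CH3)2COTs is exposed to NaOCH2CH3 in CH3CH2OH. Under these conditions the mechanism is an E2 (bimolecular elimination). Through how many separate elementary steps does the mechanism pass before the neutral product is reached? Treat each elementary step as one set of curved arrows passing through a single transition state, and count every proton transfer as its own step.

Step 1: Concerted anti-periplanar elimination: CH3CH2O⁻ abstracts a β-H while TsO⁻ leaves, and the C–H electrons become the new C=C π bond — all in a single transition state.
Total: 1 elementary step.

1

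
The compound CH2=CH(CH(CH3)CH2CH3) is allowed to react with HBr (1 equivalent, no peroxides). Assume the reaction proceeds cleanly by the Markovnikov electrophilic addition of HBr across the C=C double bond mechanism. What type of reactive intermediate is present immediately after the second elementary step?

tertiary carbocation

Step 1: Electrophilic addition begins with the π(C=C) electrons forming a bond to the proton of HBr. Following Markovnikov's rule, the resulting cation is secondary. The H–Br bond breaks heterolytically, releasing Br⁻.
Step 2: A 1,2-hydride shift from the adjacent sec-butyl carbon moves the positive charge from the secondary centre to an adjacent carbon, generating a more stable tertiary carbocation.
After step 2 the species present is a tertiary carbocation.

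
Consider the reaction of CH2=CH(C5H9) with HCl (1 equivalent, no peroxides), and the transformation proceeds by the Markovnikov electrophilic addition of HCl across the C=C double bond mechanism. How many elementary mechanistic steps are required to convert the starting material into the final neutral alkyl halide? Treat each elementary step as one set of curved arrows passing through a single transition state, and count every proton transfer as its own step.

Step 1: Electrophilic addition begins with the π(C=C) electrons forming a bond to the proton of HCl. Following Markovnikov's rule, the resulting cation is secondary. The H–Cl bond breaks heterolytically, releasing Cl⁻.
Step 2: A 1,2-hydride shift from the adjacent cyclopentyl carbon moves the positive charge from the secondary centre to an adjacent carbon, generating a more stable tertiary carbocation.
Step 3: Cl⁻ captures the cation: a lone pair on Cl⁻ fills the empty p orbital, producing the alkyl halide product.
Total: 3 elementary steps.

3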